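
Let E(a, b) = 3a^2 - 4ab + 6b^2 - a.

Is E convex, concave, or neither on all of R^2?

convex

E is quadratic, so its Hessian is the constant matrix H = [[6, -4], [-4, 12]].
det(H) = 56, tr(H) = 18.
det(H) > 0 and tr(H) > 0, so H is positive definite everywhere: convex.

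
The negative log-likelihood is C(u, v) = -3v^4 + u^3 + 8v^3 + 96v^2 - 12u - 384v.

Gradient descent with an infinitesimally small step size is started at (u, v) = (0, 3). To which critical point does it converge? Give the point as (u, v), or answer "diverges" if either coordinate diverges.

(2, 2)

C is separable, so gradient descent decouples: u follows -∂C/∂u, v follows -∂C/∂v.
∂C/∂u = 3(u - 2)(u + 2); at u=0 this is -12, so u increases.
∂C/∂v = -12(v - 4)(v - 2)(v + 4); at v=3 this is 84, so v decreases.
u converges to its nearest critical value 2 (a local min of the u-part); v converges to 2. The iterate converges to (2, 2).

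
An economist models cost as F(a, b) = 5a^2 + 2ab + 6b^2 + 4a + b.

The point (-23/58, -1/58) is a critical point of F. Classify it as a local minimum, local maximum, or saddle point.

The Hessian of F is constant: H = [[10, 2], [2, 12]].
det(H) = 10·12 − 2² = 116.
det(H) > 0 and tr(H) = 22 > 0, so H is positive definite and the point is a local minimum.

local minimum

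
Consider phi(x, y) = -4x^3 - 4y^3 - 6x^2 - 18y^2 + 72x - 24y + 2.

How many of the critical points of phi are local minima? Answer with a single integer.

phi separates as a function of x plus a function of y, so ∇phi=0 decouples.
∂phi/∂x = -12(x - 2)(x + 3) = 0 at x ∈ {-3, 2}; ∂phi/∂y = -12(y + 1)(y + 2) = 0 at y ∈ {-2, -1}.
The Hessian is diagonal: diag(phi_xx, phi_yy). Second derivatives: phi_xx(-3)=60, phi_xx(2)=-60; phi_yy(-2)=12, phi_yy(-1)=-12.
Local minima occur where both diagonal entries positive: (-3, -2). Count: 1.

1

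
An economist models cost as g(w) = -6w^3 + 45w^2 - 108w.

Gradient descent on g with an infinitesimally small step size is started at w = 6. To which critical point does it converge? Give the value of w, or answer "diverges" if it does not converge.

g'(w) = -18(w - 3)(w - 2), so g'(6) = -216.
Gradient descent moves in the -g' direction, i.e. w is increasing.
There is no critical point above w=6, and g' keeps the same sign, so the iterate runs off to +∞.

diverges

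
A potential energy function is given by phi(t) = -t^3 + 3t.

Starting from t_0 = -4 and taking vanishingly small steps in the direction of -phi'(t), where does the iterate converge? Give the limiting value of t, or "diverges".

-1

phi'(t) = -3(t - 1)(t + 1), so phi'(-4) = -45.
Gradient descent moves in the -phi' direction, i.e. t is increasing.
The nearest critical point in that direction is t = -1, where phi'' = 6 > 0 (a local minimum). The iterate converges there.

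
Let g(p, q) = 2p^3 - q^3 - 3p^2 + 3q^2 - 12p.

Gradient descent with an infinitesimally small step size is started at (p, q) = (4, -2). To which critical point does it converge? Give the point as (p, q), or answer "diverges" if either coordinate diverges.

g is separable, so gradient descent decouples: p follows -∂g/∂p, q follows -∂g/∂q.
∂g/∂p = 6(p - 2)(p + 1); at p=4 this is 60, so p decreases.
∂g/∂q = -3q(q - 2); at q=-2 this is -24, so q increases.
p converges to its nearest critical value 2 (a local min of the p-part); q converges to 0. The iterate converges to (2, 0).

(2, 0)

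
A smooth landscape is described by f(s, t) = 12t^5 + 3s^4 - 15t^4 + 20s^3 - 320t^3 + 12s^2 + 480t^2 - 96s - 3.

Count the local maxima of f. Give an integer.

2

f separates as a function of s plus a function of t, so ∇f=0 decouples.
∂f/∂s = 12(s - 1)(s + 2)(s + 4) = 0 at s ∈ {-4, -2, 1}; ∂f/∂t = 60t(t - 4)(t - 1)(t + 4) = 0 at t ∈ {-4, 0, 1, 4}.
The Hessian is diagonal: diag(f_ss, f_tt). Second derivatives: f_ss(-4)=120, f_ss(-2)=-72, f_ss(1)=180; f_tt(-4)=-9600, f_tt(0)=960, f_tt(1)=-900, f_tt(4)=5760.
Local maxima occur where both diagonal entries negative: (-2, -4), (-2, 1). Count: 2.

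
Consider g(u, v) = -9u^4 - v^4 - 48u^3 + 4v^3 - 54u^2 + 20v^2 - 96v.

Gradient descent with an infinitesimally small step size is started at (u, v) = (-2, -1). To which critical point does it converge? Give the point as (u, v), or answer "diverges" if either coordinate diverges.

g is separable, so gradient descent decouples: u follows -∂g/∂u, v follows -∂g/∂v.
∂g/∂u = -36u(u + 1)(u + 3); at u=-2 this is -72, so u increases.
∂g/∂v = -4(v - 4)(v - 2)(v + 3); at v=-1 this is -120, so v increases.
u converges to its nearest critical value -1 (a local min of the u-part); v converges to 2. The iterate converges to (-1, 2).

(-1, 2)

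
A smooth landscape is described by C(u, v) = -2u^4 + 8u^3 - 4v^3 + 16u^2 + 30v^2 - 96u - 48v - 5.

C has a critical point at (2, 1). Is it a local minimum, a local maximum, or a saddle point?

The mixed partial ∂²C/∂u∂v is 0, so the Hessian at any point is diag(C_uu, C_vv) = diag(8(-3u^2 + 6u + 4), 12(-2v + 5)).
At (2, 1): H = diag(32, 36).
Both eigenvalues are positive, so H is positive definite: a local minimum.

local minimum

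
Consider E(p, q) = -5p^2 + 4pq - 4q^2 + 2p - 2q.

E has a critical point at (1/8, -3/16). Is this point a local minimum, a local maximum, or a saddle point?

local maximum

The Hessian of E is constant: H = [[-10, 4], [4, -8]].
det(H) = (-10)·(-8) − 4² = 64.
det(H) > 0 and tr(H) = -18 < 0, so H is negative definite and the point is a local maximum.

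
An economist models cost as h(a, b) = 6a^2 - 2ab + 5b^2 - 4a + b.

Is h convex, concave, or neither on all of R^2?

convex

h is quadratic, so its Hessian is the constant matrix H = [[12, -2], [-2, 10]].
det(H) = 116, tr(H) = 22.
det(H) > 0 and tr(H) > 0, so H is positive definite everywhere: convex.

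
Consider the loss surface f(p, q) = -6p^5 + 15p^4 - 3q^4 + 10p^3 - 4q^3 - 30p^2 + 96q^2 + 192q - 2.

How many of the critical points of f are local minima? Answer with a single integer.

2

f separates as a function of p plus a function of q, so ∇f=0 decouples.
∂f/∂p = -30p(p - 2)(p - 1)(p + 1) = 0 at p ∈ {-1, 0, 1, 2}; ∂f/∂q = -12(q - 4)(q + 1)(q + 4) = 0 at q ∈ {-4, -1, 4}.
The Hessian is diagonal: diag(f_pp, f_qq). Second derivatives: f_pp(-1)=180, f_pp(0)=-60, f_pp(1)=60, f_pp(2)=-180; f_qq(-4)=-288, f_qq(-1)=180, f_qq(4)=-480.
Local minima occur where both diagonal entries positive: (-1, -1), (1, -1). Count: 2.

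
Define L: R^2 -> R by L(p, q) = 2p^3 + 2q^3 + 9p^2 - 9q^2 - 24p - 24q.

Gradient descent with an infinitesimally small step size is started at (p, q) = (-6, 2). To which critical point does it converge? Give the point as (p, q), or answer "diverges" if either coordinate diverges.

L is separable, so gradient descent decouples: p follows -∂L/∂p, q follows -∂L/∂q.
∂L/∂p = 6(p - 1)(p + 4); at p=-6 this is 84, so p decreases.
∂L/∂q = 6(q - 4)(q + 1); at q=2 this is -36, so q increases.
The p-coordinate has no critical point in that direction and runs off to infinity.

diverges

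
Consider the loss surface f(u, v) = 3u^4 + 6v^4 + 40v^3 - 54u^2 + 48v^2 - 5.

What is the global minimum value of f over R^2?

f(u,v) separates as P(u) + Q(v) − 5, so its minimum is min P + min Q − 5.
P'(u) = 12u(u - 3)(u + 3) vanishes at u ∈ {-3, 0, 3}; Q'(v) = 24v(v + 1)(v + 4) vanishes at v ∈ {-4, -1, 0}.
Local minima of P (where P''>0): P(-3)=-243, P(3)=-243. Local minima of Q: Q(-4)=-256, Q(0)=0.
So the global minimum of f is P(-3) + Q(-4) − 5 = -243 − 256 − 5 = -504, attained at (-3, -4).

-504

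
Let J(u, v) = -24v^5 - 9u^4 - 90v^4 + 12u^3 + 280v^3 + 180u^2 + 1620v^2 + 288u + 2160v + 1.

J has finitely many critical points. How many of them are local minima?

J separates as a function of u plus a function of v, so ∇J=0 decouples.
∂J/∂u = -36(u - 4)(u + 1)(u + 2) = 0 at u ∈ {-2, -1, 4}; ∂J/∂v = -120(v - 3)(v + 1)(v + 2)(v + 3) = 0 at v ∈ {-3, -2, -1, 3}.
The Hessian is diagonal: diag(J_uu, J_vv). Second derivatives: J_uu(-2)=-216, J_uu(-1)=180, J_uu(4)=-1080; J_vv(-3)=1440, J_vv(-2)=-600, J_vv(-1)=960, J_vv(3)=-14400.
Local minima occur where both diagonal entries positive: (-1, -3), (-1, -1). Count: 2.

2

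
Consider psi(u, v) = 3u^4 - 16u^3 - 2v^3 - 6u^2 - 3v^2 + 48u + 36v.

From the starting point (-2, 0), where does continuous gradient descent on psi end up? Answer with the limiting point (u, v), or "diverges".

psi is separable, so gradient descent decouples: u follows -∂psi/∂u, v follows -∂psi/∂v.
∂psi/∂u = 12(u - 4)(u - 1)(u + 1); at u=-2 this is -216, so u increases.
∂psi/∂v = -6(v - 2)(v + 3); at v=0 this is 36, so v decreases.
u converges to its nearest critical value -1 (a local min of the u-part); v converges to -3. The iterate converges to (-1, -3).

(-1, -3)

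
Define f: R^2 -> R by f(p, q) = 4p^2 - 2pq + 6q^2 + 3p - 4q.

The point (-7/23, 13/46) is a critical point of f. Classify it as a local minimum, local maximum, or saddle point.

The Hessian of f is constant: H = [[8, -2], [-2, 12]].
det(H) = 8·12 − (-2)² = 92.
det(H) > 0 and tr(H) = 20 > 0, so H is positive definite and the point is a local minimum.

local minimum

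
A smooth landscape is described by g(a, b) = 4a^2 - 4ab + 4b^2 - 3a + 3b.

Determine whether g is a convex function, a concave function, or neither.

g is quadratic, so its Hessian is the constant matrix H = [[8, -4], [-4, 8]].
det(H) = 48, tr(H) = 16.
det(H) > 0 and tr(H) > 0, so H is positive definite everywhere: convex.

convex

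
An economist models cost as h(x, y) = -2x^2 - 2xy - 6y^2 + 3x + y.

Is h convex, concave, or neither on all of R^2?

concave

h is quadratic, so its Hessian is the constant matrix H = [[-4, -2], [-2, -12]].
det(H) = 44, tr(H) = -16.
det(H) > 0 and tr(H) < 0, so H is negative definite everywhere: concave.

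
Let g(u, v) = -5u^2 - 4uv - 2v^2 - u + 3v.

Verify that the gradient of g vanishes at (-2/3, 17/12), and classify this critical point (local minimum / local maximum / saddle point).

∇g = (-10u - 4v - 1, -4u - 4v + 3); substituting (-2/3, 17/12) gives ∇g = (0, 0), so (-2/3, 17/12) is indeed a critical point.
The Hessian of g is constant: H = [[-10, -4], [-4, -4]].
det(H) = (-10)·(-4) − (-4)² = 24.
det(H) > 0 and tr(H) = -14 < 0, so H is negative definite and the point is a local maximum.

local maximum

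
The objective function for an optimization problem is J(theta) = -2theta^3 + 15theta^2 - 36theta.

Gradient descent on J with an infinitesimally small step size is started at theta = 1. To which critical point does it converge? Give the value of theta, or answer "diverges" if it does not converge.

J'(theta) = -6(theta - 3)(theta - 2), so J'(1) = -12.
Gradient descent moves in the -J' direction, i.e. theta is increasing.
The nearest critical point in that direction is theta = 2, where J'' = 6 > 0 (a local minimum). The iterate converges there.

2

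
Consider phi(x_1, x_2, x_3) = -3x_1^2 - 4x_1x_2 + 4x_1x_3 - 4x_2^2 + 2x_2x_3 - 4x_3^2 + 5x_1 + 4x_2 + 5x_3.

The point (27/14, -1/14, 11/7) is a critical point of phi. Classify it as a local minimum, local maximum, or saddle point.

The Hessian is constant: H = [[-6, -4, 4], [-4, -8, 2], [4, 2, -8]].
Leading principal minors: Δ₁ = -6, Δ₂ = 32, Δ₃ = -168.
The minors alternate sign starting negative (−, +, −), so H is negative definite: a local maximum.

local maximum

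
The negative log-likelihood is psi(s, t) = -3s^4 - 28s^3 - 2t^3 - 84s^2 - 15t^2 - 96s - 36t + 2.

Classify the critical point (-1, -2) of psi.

local maximum

The mixed partial ∂²psi/∂s∂t is 0, so the Hessian at any point is diag(psi_ss, psi_tt) = diag(-12(3s^2 + 14s + 14), -6(2t + 5)).
At (-1, -2): H = diag(-36, -6).
Both eigenvalues are negative, so H is negative definite: a local maximum.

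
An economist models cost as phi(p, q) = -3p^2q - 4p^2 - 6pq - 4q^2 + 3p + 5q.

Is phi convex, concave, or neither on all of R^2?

neither

The term -3p^2q is cubic, so the Hessian is not constant.
∂²phi/∂p² = -6q - 8, which takes both signs as q varies (negative for sufficiently large q). A diagonal entry of the Hessian changing sign means the Hessian is neither positive- nor negative-semidefinite on all of R^2.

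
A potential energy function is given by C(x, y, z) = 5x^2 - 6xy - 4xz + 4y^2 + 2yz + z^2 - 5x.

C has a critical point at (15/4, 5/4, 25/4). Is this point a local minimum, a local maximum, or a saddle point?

The Hessian is constant: H = [[10, -6, -4], [-6, 8, 2], [-4, 2, 2]].
Leading principal minors: Δ₁ = 10, Δ₂ = 44, Δ₃ = 16.
All leading minors are positive, so H is positive definite: a local minimum.

local minimum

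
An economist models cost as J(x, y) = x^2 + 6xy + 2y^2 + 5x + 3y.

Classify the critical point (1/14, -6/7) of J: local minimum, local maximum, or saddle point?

The Hessian of J is constant: H = [[2, 6], [6, 4]].
det(H) = 2·4 − 6² = -28.
Since det(H) < 0, H is indefinite and the critical point is a saddle point.

saddle point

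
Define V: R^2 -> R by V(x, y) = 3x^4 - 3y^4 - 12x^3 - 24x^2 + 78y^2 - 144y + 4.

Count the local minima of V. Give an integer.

2

V separates as a function of x plus a function of y, so ∇V=0 decouples.
∂V/∂x = 12x(x - 4)(x + 1) = 0 at x ∈ {-1, 0, 4}; ∂V/∂y = -12(y - 3)(y - 1)(y + 4) = 0 at y ∈ {-4, 1, 3}.
The Hessian is diagonal: diag(V_xx, V_yy). Second derivatives: V_xx(-1)=60, V_xx(0)=-48, V_xx(4)=240; V_yy(-4)=-420, V_yy(1)=120, V_yy(3)=-168.
Local minima occur where both diagonal entries positive: (-1, 1), (4, 1). Count: 2.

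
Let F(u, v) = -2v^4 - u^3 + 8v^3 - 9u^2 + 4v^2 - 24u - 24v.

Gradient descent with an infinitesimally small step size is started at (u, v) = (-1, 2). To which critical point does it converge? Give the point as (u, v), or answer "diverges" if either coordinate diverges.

F is separable, so gradient descent decouples: u follows -∂F/∂u, v follows -∂F/∂v.
∂F/∂u = -3(u + 2)(u + 4); at u=-1 this is -9, so u increases.
∂F/∂v = -8(v - 3)(v - 1)(v + 1); at v=2 this is 24, so v decreases.
The u-coordinate has no critical point in that direction and runs off to infinity.

diverges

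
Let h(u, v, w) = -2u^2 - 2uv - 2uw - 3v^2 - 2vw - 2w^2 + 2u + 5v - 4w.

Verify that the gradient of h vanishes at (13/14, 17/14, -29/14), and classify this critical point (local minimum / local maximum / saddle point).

∇h = (-4u - 2v - 2w + 2, -2u - 6v - 2w + 5, -2u - 2v - 4w - 4); substituting (13/14, 17/14, -29/14) gives ∇h = (0, 0, 0), so (13/14, 17/14, -29/14) is indeed a critical point.
The Hessian is constant: H = [[-4, -2, -2], [-2, -6, -2], [-2, -2, -4]].
Leading principal minors: Δ₁ = -4, Δ₂ = 20, Δ₃ = -56.
The minors alternate sign starting negative (−, +, −), so H is negative definite: a local maximum.

local maximum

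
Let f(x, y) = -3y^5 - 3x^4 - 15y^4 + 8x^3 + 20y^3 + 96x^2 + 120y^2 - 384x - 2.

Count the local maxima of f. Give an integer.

4

f separates as a function of x plus a function of y, so ∇f=0 decouples.
∂f/∂x = -12(x - 4)(x - 2)(x + 4) = 0 at x ∈ {-4, 2, 4}; ∂f/∂y = -15y(y - 2)(y + 2)(y + 4) = 0 at y ∈ {-4, -2, 0, 2}.
The Hessian is diagonal: diag(f_xx, f_yy). Second derivatives: f_xx(-4)=-576, f_xx(2)=144, f_xx(4)=-192; f_yy(-4)=720, f_yy(-2)=-240, f_yy(0)=240, f_yy(2)=-720.
Local maxima occur where both diagonal entries negative: (-4, -2), (-4, 2), (4, -2), (4, 2). Count: 4.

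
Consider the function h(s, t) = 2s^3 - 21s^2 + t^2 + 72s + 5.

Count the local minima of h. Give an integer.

1

h separates as a function of s plus a function of t, so ∇h=0 decouples.
∂h/∂s = 6(s - 4)(s - 3) = 0 at s ∈ {3, 4}; ∂h/∂t = 2t = 0 at t ∈ {0}.
The Hessian is diagonal: diag(h_ss, h_tt). Second derivatives: h_ss(3)=-6, h_ss(4)=6; h_tt(0)=2.
Local minima occur where both diagonal entries positive: (4, 0). Count: 1.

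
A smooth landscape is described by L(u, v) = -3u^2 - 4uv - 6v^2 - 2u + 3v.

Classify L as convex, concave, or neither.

concave

L is quadratic, so its Hessian is the constant matrix H = [[-6, -4], [-4, -12]].
det(H) = 56, tr(H) = -18.
det(H) > 0 and tr(H) < 0, so H is negative definite everywhere: concave.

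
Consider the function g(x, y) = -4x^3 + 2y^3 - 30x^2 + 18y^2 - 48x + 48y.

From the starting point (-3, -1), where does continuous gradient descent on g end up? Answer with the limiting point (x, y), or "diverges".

g is separable, so gradient descent decouples: x follows -∂g/∂x, y follows -∂g/∂y.
∂g/∂x = -12(x + 1)(x + 4); at x=-3 this is 24, so x decreases.
∂g/∂y = 6(y + 2)(y + 4); at y=-1 this is 18, so y decreases.
x converges to its nearest critical value -4 (a local min of the x-part); y converges to -2. The iterate converges to (-4, -2).

(-4, -2)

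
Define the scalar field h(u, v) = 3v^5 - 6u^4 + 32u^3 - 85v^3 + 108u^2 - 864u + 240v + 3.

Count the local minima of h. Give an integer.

h separates as a function of u plus a function of v, so ∇h=0 decouples.
∂h/∂u = -24(u - 4)(u - 3)(u + 3) = 0 at u ∈ {-3, 3, 4}; ∂h/∂v = 15(v - 4)(v - 1)(v + 1)(v + 4) = 0 at v ∈ {-4, -1, 1, 4}.
The Hessian is diagonal: diag(h_uu, h_vv). Second derivatives: h_uu(-3)=-1008, h_uu(3)=144, h_uu(4)=-168; h_vv(-4)=-1800, h_vv(-1)=450, h_vv(1)=-450, h_vv(4)=1800.
Local minima occur where both diagonal entries positive: (3, -1), (3, 4). Count: 2.

2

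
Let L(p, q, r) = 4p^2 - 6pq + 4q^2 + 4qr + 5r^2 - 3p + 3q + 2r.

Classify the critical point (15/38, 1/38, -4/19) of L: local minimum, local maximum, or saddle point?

The Hessian is constant: H = [[8, -6, 0], [-6, 8, 4], [0, 4, 10]].
Leading principal minors: Δ₁ = 8, Δ₂ = 28, Δ₃ = 152.
All leading minors are positive, so H is positive definite: a local minimum.

local minimum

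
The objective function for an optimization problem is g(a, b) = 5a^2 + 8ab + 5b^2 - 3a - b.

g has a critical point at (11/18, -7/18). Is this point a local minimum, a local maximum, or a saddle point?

local minimum

The Hessian of g is constant: H = [[10, 8], [8, 10]].
det(H) = 10·10 − 8² = 36.
det(H) > 0 and tr(H) = 20 > 0, so H is positive definite and the point is a local minimum.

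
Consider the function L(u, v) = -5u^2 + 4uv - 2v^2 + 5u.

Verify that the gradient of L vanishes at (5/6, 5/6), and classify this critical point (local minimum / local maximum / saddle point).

∇L = (-10u + 4v + 5, 4u - 4v); substituting (5/6, 5/6) gives ∇L = (0, 0), so (5/6, 5/6) is indeed a critical point.
The Hessian of L is constant: H = [[-10, 4], [4, -4]].
det(H) = (-10)·(-4) − 4² = 24.
det(H) > 0 and tr(H) = -14 < 0, so H is negative definite and the point is a local maximum.

local maximum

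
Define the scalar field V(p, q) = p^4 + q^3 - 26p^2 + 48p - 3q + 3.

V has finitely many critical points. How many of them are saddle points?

V separates as a function of p plus a function of q, so ∇V=0 decouples.
∂V/∂p = 4(p - 3)(p - 1)(p + 4) = 0 at p ∈ {-4, 1, 3}; ∂V/∂q = 3(q - 1)(q + 1) = 0 at q ∈ {-1, 1}.
The Hessian is diagonal: diag(V_pp, V_qq). Second derivatives: V_pp(-4)=140, V_pp(1)=-40, V_pp(3)=56; V_qq(-1)=-6, V_qq(1)=6.
Saddle points occur where the two diagonal entries have opposite signs: (-4, -1), (1, 1), (3, -1). Count: 3.

3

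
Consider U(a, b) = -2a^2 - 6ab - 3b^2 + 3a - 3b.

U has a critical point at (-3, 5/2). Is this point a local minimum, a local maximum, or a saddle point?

The Hessian of U is constant: H = [[-4, -6], [-6, -6]].
det(H) = (-4)·(-6) − (-6)² = -12.
Since det(H) < 0, H is indefinite and the critical point is a saddle point.

saddle point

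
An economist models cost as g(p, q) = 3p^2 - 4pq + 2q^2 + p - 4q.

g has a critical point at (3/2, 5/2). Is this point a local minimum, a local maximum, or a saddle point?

local minimum

The Hessian of g is constant: H = [[6, -4], [-4, 4]].
det(H) = 6·4 − (-4)² = 8.
det(H) > 0 and tr(H) = 10 > 0, so H is positive definite and the point is a local minimum.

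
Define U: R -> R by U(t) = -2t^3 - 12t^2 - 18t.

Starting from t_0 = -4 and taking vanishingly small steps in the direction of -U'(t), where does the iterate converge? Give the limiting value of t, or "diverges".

U'(t) = -6(t + 1)(t + 3), so U'(-4) = -18.
Gradient descent moves in the -U' direction, i.e. t is increasing.
The nearest critical point in that direction is t = -3, where U'' = 12 > 0 (a local minimum). The iterate converges there.

-3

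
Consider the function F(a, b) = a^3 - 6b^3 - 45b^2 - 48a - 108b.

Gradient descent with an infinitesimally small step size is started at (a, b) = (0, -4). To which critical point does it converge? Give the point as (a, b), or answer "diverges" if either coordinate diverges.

(4, -3)

F is separable, so gradient descent decouples: a follows -∂F/∂a, b follows -∂F/∂b.
∂F/∂a = 3(a - 4)(a + 4); at a=0 this is -48, so a increases.
∂F/∂b = -18(b + 2)(b + 3); at b=-4 this is -36, so b increases.
a converges to its nearest critical value 4 (a local min of the a-part); b converges to -3. The iterate converges to (4, -3).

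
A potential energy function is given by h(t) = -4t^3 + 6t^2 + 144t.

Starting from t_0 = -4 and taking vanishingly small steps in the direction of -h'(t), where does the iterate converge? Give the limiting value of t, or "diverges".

-3

h'(t) = -12(t - 4)(t + 3), so h'(-4) = -96.
Gradient descent moves in the -h' direction, i.e. t is increasing.
The nearest critical point in that direction is t = -3, where h'' = 84 > 0 (a local minimum). The iterate converges there.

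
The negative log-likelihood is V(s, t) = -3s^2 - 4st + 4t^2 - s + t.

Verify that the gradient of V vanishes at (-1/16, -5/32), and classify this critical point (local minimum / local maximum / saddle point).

saddle point

∇V = (-6s - 4t - 1, -4s + 8t + 1); substituting (-1/16, -5/32) gives ∇V = (0, 0), so (-1/16, -5/32) is indeed a critical point.
The Hessian of V is constant: H = [[-6, -4], [-4, 8]].
det(H) = (-6)·8 − (-4)² = -64.
Since det(H) < 0, H is indefinite and the critical point is a saddle point.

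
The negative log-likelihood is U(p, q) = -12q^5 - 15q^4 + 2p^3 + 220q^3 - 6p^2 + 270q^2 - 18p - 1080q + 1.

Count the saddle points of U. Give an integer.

U separates as a function of p plus a function of q, so ∇U=0 decouples.
∂U/∂p = 6(p - 3)(p + 1) = 0 at p ∈ {-1, 3}; ∂U/∂q = -60(q - 3)(q - 1)(q + 2)(q + 3) = 0 at q ∈ {-3, -2, 1, 3}.
The Hessian is diagonal: diag(U_pp, U_qq). Second derivatives: U_pp(-1)=-24, U_pp(3)=24; U_qq(-3)=1440, U_qq(-2)=-900, U_qq(1)=1440, U_qq(3)=-3600.
Saddle points occur where the two diagonal entries have opposite signs: (-1, -3), (-1, 1), (3, -2), (3, 3). Count: 4.

4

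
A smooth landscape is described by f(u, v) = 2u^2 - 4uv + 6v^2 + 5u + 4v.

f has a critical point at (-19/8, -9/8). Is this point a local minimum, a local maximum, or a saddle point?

local minimum

The Hessian of f is constant: H = [[4, -4], [-4, 12]].
det(H) = 4·12 − (-4)² = 32.
det(H) > 0 and tr(H) = 16 > 0, so H is positive definite and the point is a local minimum.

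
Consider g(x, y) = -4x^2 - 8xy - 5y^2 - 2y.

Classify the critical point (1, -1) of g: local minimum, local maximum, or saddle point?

local maximum

The Hessian of g is constant: H = [[-8, -8], [-8, -10]].
det(H) = (-8)·(-10) − (-8)² = 16.
det(H) > 0 and tr(H) = -18 < 0, so H is negative definite and the point is a local maximum.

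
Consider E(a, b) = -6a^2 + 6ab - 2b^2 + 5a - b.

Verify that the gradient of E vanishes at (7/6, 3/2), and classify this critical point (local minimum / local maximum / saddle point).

local maximum

∇E = (-12a + 6b + 5, 6a - 4b - 1); substituting (7/6, 3/2) gives ∇E = (0, 0), so (7/6, 3/2) is indeed a critical point.
The Hessian of E is constant: H = [[-12, 6], [6, -4]].
det(H) = (-12)·(-4) − 6² = 12.
det(H) > 0 and tr(H) = -16 < 0, so H is negative definite and the point is a local maximum.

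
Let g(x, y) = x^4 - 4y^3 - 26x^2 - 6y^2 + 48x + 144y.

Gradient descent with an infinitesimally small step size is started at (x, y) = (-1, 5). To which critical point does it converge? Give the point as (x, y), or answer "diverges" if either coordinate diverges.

g is separable, so gradient descent decouples: x follows -∂g/∂x, y follows -∂g/∂y.
∂g/∂x = 4(x - 3)(x - 1)(x + 4); at x=-1 this is 96, so x decreases.
∂g/∂y = -12(y - 3)(y + 4); at y=5 this is -216, so y increases.
The y-coordinate has no critical point in that direction and runs off to infinity.

diverges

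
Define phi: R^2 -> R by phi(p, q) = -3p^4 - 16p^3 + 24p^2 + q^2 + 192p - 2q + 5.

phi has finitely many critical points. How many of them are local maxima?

phi separates as a function of p plus a function of q, so ∇phi=0 decouples.
∂phi/∂p = -12(p - 2)(p + 2)(p + 4) = 0 at p ∈ {-4, -2, 2}; ∂phi/∂q = 2(q - 1) = 0 at q ∈ {1}.
The Hessian is diagonal: diag(phi_pp, phi_qq). Second derivatives: phi_pp(-4)=-144, phi_pp(-2)=96, phi_pp(2)=-288; phi_qq(1)=2.
Local maxima occur where both diagonal entries negative: none. Count: 0.

0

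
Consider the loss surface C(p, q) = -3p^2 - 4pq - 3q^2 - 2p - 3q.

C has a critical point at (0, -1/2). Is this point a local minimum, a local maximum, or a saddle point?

The Hessian of C is constant: H = [[-6, -4], [-4, -6]].
det(H) = (-6)·(-6) − (-4)² = 20.
det(H) > 0 and tr(H) = -12 < 0, so H is negative definite and the point is a local maximum.

local maximum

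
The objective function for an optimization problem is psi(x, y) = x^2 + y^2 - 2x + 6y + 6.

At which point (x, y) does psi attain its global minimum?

(1, -3)

psi(x,y) separates as P(x) + Q(y) + 6, so its minimum is min P + min Q + 6.
P'(x) = 2x - 2 vanishes at x ∈ {1}; Q'(y) = 2y + 6 vanishes at y ∈ {-3}.
Local minima of P (where P''>0): P(1)=-1. Local minima of Q: Q(-3)=-9.
So the global minimum of psi is P(1) + Q(-3) + 6 = -1 − 9 + 6 = -4, attained at (1, -3).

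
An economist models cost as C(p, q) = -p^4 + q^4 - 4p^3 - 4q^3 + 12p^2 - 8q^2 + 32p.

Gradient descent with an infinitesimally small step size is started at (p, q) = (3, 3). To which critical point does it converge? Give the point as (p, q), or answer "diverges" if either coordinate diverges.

C is separable, so gradient descent decouples: p follows -∂C/∂p, q follows -∂C/∂q.
∂C/∂p = -4(p - 2)(p + 1)(p + 4); at p=3 this is -112, so p increases.
∂C/∂q = 4q(q - 4)(q + 1); at q=3 this is -48, so q increases.
The p-coordinate has no critical point in that direction and runs off to infinity.

diverges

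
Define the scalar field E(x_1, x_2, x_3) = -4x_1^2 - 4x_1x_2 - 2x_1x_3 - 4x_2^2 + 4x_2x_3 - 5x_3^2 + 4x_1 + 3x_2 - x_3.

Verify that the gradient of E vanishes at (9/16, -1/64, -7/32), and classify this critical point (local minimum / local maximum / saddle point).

∇E = (-8x_1 - 4x_2 - 2x_3 + 4, -4x_1 - 8x_2 + 4x_3 + 3, -2x_1 + 4x_2 - 10x_3 - 1); substituting (9/16, -1/64, -7/32) gives ∇E = (0, 0, 0), so (9/16, -1/64, -7/32) is indeed a critical point.
The Hessian is constant: H = [[-8, -4, -2], [-4, -8, 4], [-2, 4, -10]].
Leading principal minors: Δ₁ = -8, Δ₂ = 48, Δ₃ = -256.
The minors alternate sign starting negative (−, +, −), so H is negative definite: a local maximum.

local maximum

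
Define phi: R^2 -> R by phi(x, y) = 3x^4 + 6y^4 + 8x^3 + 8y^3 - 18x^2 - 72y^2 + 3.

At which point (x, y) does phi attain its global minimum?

phi(x,y) separates as P(x) + Q(y) + 3, so its minimum is min P + min Q + 3.
P'(x) = 12x(x - 1)(x + 3) vanishes at x ∈ {-3, 0, 1}; Q'(y) = 24y(y - 2)(y + 3) vanishes at y ∈ {-3, 0, 2}.
Local minima of P (where P''>0): P(-3)=-135, P(1)=-7. Local minima of Q: Q(-3)=-378, Q(2)=-128.
So the global minimum of phi is P(-3) + Q(-3) + 3 = -135 − 378 + 3 = -510, attained at (-3, -3).

(-3, -3)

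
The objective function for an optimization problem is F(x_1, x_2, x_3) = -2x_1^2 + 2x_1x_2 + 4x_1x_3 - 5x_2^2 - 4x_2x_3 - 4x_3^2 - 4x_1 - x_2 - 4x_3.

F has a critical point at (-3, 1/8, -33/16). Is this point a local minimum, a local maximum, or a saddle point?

The Hessian is constant: H = [[-4, 2, 4], [2, -10, -4], [4, -4, -8]].
Leading principal minors: Δ₁ = -4, Δ₂ = 36, Δ₃ = -128.
The minors alternate sign starting negative (−, +, −), so H is negative definite: a local maximum.

local maximum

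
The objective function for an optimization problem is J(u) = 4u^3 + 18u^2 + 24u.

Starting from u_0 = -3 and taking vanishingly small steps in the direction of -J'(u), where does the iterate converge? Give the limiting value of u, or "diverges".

diverges

J'(u) = 12(u + 1)(u + 2), so J'(-3) = 24.
Gradient descent moves in the -J' direction, i.e. u is decreasing.
There is no critical point below u=-3, and J' keeps the same sign, so the iterate runs off to −∞.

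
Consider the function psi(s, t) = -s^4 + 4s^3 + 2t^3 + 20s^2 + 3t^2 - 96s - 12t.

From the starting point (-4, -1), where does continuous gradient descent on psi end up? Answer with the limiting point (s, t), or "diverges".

diverges

psi is separable, so gradient descent decouples: s follows -∂psi/∂s, t follows -∂psi/∂t.
∂psi/∂s = -4(s - 4)(s - 2)(s + 3); at s=-4 this is 192, so s decreases.
∂psi/∂t = 6(t - 1)(t + 2); at t=-1 this is -12, so t increases.
The s-coordinate has no critical point in that direction and runs off to infinity.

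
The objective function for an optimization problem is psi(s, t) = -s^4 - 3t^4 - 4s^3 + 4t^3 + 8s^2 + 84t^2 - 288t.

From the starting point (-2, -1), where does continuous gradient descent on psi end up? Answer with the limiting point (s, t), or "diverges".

(0, 2)

psi is separable, so gradient descent decouples: s follows -∂psi/∂s, t follows -∂psi/∂t.
∂psi/∂s = -4s(s - 1)(s + 4); at s=-2 this is -48, so s increases.
∂psi/∂t = -12(t - 3)(t - 2)(t + 4); at t=-1 this is -432, so t increases.
s converges to its nearest critical value 0 (a local min of the s-part); t converges to 2. The iterate converges to (0, 2).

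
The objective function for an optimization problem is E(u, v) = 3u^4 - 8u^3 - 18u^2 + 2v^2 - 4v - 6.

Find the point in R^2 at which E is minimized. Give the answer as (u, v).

E(u,v) separates as P(u) + Q(v) − 6, so its minimum is min P + min Q − 6.
P'(u) = 12u(u - 3)(u + 1) vanishes at u ∈ {-1, 0, 3}; Q'(v) = 4v - 4 vanishes at v ∈ {1}.
Local minima of P (where P''>0): P(-1)=-7, P(3)=-135. Local minima of Q: Q(1)=-2.
So the global minimum of E is P(3) + Q(1) − 6 = -135 − 2 − 6 = -143, attained at (3, 1).

(3, 1)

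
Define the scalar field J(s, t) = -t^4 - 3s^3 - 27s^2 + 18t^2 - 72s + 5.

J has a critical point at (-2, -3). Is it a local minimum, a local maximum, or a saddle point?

local maximum

The mixed partial ∂²J/∂s∂t is 0, so the Hessian at any point is diag(J_ss, J_tt) = diag(-18(s + 3), 12(-t^2 + 3)).
At (-2, -3): H = diag(-18, -72).
Both eigenvalues are negative, so H is negative definite: a local maximum.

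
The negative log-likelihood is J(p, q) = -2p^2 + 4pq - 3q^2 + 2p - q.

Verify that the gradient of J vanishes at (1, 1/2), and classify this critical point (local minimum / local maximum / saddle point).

∇J = (-4p + 4q + 2, 4p - 6q - 1); substituting (1, 1/2) gives ∇J = (0, 0), so (1, 1/2) is indeed a critical point.
The Hessian of J is constant: H = [[-4, 4], [4, -6]].
det(H) = (-4)·(-6) − 4² = 8.
det(H) > 0 and tr(H) = -10 < 0, so H is negative definite and the point is a local maximum.

local maximum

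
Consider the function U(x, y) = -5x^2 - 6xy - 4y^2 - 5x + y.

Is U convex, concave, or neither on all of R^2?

U is quadratic, so its Hessian is the constant matrix H = [[-10, -6], [-6, -8]].
det(H) = 44, tr(H) = -18.
det(H) > 0 and tr(H) < 0, so H is negative definite everywhere: concave.

concave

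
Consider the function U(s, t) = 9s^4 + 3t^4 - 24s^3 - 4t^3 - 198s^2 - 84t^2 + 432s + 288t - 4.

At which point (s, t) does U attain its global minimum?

U(s,t) separates as P(s) + Q(t) − 4, so its minimum is min P + min Q − 4.
P'(s) = 36(s - 4)(s - 1)(s + 3) vanishes at s ∈ {-3, 1, 4}; Q'(t) = 12(t - 3)(t - 2)(t + 4) vanishes at t ∈ {-4, 2, 3}.
Local minima of P (where P''>0): P(-3)=-1701, P(4)=-672. Local minima of Q: Q(-4)=-1472, Q(3)=243.
So the global minimum of U is P(-3) + Q(-4) − 4 = -1701 − 1472 − 4 = -3177, attained at (-3, -4).

(-3, -4)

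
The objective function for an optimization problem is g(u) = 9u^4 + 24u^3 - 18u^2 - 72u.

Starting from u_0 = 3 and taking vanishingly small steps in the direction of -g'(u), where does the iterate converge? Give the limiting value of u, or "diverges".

1

g'(u) = 36(u - 1)(u + 1)(u + 2), so g'(3) = 1440.
Gradient descent moves in the -g' direction, i.e. u is decreasing.
The nearest critical point in that direction is u = 1, where g'' = 216 > 0 (a local minimum). The iterate converges there.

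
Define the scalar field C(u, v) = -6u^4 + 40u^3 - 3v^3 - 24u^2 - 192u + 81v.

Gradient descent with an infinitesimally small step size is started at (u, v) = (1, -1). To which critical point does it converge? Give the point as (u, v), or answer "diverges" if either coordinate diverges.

(2, -3)

C is separable, so gradient descent decouples: u follows -∂C/∂u, v follows -∂C/∂v.
∂C/∂u = -24(u - 4)(u - 2)(u + 1); at u=1 this is -144, so u increases.
∂C/∂v = -9(v - 3)(v + 3); at v=-1 this is 72, so v decreases.
u converges to its nearest critical value 2 (a local min of the u-part); v converges to -3. The iterate converges to (2, -3).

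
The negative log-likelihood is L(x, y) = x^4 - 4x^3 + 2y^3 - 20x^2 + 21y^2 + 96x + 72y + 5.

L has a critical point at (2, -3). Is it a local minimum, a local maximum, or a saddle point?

The mixed partial ∂²L/∂x∂y is 0, so the Hessian at any point is diag(L_xx, L_yy) = diag(4(3x^2 - 6x - 10), 6(2y + 7)).
At (2, -3): H = diag(-40, 6).
The eigenvalues have opposite signs, so H is indefinite: a saddle point.

saddle point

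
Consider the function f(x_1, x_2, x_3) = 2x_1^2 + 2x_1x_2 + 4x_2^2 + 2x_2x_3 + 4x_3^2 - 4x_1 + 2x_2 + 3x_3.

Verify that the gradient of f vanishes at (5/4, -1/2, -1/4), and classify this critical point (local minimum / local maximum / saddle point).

local minimum

∇f = (4x_1 + 2x_2 - 4, 2x_1 + 8x_2 + 2x_3 + 2, 2x_2 + 8x_3 + 3); substituting (5/4, -1/2, -1/4) gives ∇f = (0, 0, 0), so (5/4, -1/2, -1/4) is indeed a critical point.
The Hessian is constant: H = [[4, 2, 0], [2, 8, 2], [0, 2, 8]].
Leading principal minors: Δ₁ = 4, Δ₂ = 28, Δ₃ = 208.
All leading minors are positive, so H is positive definite: a local minimum.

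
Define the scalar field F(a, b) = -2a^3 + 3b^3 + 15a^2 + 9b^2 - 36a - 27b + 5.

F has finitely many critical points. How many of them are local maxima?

F separates as a function of a plus a function of b, so ∇F=0 decouples.
∂F/∂a = -6(a - 3)(a - 2) = 0 at a ∈ {2, 3}; ∂F/∂b = 9(b - 1)(b + 3) = 0 at b ∈ {-3, 1}.
The Hessian is diagonal: diag(F_aa, F_bb). Second derivatives: F_aa(2)=6, F_aa(3)=-6; F_bb(-3)=-36, F_bb(1)=36.
Local maxima occur where both diagonal entries negative: (3, -3). Count: 1.

1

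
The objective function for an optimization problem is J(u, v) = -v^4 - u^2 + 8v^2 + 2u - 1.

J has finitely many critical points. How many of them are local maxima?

J separates as a function of u plus a function of v, so ∇J=0 decouples.
∂J/∂u = -2(u - 1) = 0 at u ∈ {1}; ∂J/∂v = -4v(v - 2)(v + 2) = 0 at v ∈ {-2, 0, 2}.
The Hessian is diagonal: diag(J_uu, J_vv). Second derivatives: J_uu(1)=-2; J_vv(-2)=-32, J_vv(0)=16, J_vv(2)=-32.
Local maxima occur where both diagonal entries negative: (1, -2), (1, 2). Count: 2.

2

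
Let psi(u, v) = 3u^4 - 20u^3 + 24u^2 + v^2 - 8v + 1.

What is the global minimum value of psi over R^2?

psi(u,v) separates as P(u) + Q(v) + 1, so its minimum is min P + min Q + 1.
P'(u) = 12u(u - 4)(u - 1) vanishes at u ∈ {0, 1, 4}; Q'(v) = 2v - 8 vanishes at v ∈ {4}.
Local minima of P (where P''>0): P(0)=0, P(4)=-128. Local minima of Q: Q(4)=-16.
So the global minimum of psi is P(4) + Q(4) + 1 = -128 − 16 + 1 = -143, attained at (4, 4).

-143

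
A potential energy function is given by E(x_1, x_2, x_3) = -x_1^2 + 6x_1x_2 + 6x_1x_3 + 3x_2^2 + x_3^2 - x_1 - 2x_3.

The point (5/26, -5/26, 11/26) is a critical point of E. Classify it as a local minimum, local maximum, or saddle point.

The Hessian is constant: H = [[-2, 6, 6], [6, 6, 0], [6, 0, 2]].
Leading principal minors: Δ₁ = -2, Δ₂ = -48, Δ₃ = -312.
The minors fit neither the all-positive nor the alternating-sign pattern, so H is indefinite: a saddle point.

saddle point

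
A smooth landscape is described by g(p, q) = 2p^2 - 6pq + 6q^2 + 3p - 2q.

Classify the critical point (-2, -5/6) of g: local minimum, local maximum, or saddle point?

The Hessian of g is constant: H = [[4, -6], [-6, 12]].
det(H) = 4·12 − (-6)² = 12.
det(H) > 0 and tr(H) = 16 > 0, so H is positive definite and the point is a local minimum.

local minimum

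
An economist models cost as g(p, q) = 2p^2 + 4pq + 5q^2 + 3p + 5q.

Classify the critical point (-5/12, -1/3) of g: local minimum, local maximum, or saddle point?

local minimum

The Hessian of g is constant: H = [[4, 4], [4, 10]].
det(H) = 4·10 − 4² = 24.
det(H) > 0 and tr(H) = 14 > 0, so H is positive definite and the point is a local minimum.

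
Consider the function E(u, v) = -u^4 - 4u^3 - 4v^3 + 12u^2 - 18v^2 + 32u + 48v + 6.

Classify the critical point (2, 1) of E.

The mixed partial ∂²E/∂u∂v is 0, so the Hessian at any point is diag(E_uu, E_vv) = diag(12(-u^2 - 2u + 2), -12(2v + 3)).
At (2, 1): H = diag(-72, -60).
Both eigenvalues are negative, so H is negative definite: a local maximum.

local maximum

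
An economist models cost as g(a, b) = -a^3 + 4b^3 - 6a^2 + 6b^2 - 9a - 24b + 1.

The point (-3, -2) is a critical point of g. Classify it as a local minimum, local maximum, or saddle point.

The mixed partial ∂²g/∂a∂b is 0, so the Hessian at any point is diag(g_aa, g_bb) = diag(-6(a + 2), 12(2b + 1)).
At (-3, -2): H = diag(6, -36).
The eigenvalues have opposite signs, so H is indefinite: a saddle point.

saddle point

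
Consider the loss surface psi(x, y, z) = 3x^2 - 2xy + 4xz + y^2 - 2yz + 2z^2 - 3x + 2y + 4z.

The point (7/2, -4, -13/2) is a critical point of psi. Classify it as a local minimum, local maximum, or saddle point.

The Hessian is constant: H = [[6, -2, 4], [-2, 2, -2], [4, -2, 4]].
Leading principal minors: Δ₁ = 6, Δ₂ = 8, Δ₃ = 8.
All leading minors are positive, so H is positive definite: a local minimum.

local minimum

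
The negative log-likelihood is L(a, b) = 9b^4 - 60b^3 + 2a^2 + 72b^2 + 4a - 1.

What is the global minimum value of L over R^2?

L(a,b) separates as P(a) + Q(b) − 1, so its minimum is min P + min Q − 1.
P'(a) = 4a + 4 vanishes at a ∈ {-1}; Q'(b) = 36b(b - 4)(b - 1) vanishes at b ∈ {0, 1, 4}.
Local minima of P (where P''>0): P(-1)=-2. Local minima of Q: Q(0)=0, Q(4)=-384.
So the global minimum of L is P(-1) + Q(4) − 1 = -2 − 384 − 1 = -387, attained at (-1, 4).

-387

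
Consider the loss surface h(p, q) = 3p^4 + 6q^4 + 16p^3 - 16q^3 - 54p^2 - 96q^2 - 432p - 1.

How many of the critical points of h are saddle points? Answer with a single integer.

4

h separates as a function of p plus a function of q, so ∇h=0 decouples.
∂h/∂p = 12(p - 3)(p + 3)(p + 4) = 0 at p ∈ {-4, -3, 3}; ∂h/∂q = 24q(q - 4)(q + 2) = 0 at q ∈ {-2, 0, 4}.
The Hessian is diagonal: diag(h_pp, h_qq). Second derivatives: h_pp(-4)=84, h_pp(-3)=-72, h_pp(3)=504; h_qq(-2)=288, h_qq(0)=-192, h_qq(4)=576.
Saddle points occur where the two diagonal entries have opposite signs: (-4, 0), (-3, -2), (-3, 4), (3, 0). Count: 4.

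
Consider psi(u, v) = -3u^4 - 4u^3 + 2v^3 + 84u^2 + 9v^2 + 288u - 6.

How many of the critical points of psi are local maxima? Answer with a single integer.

psi separates as a function of u plus a function of v, so ∇psi=0 decouples.
∂psi/∂u = -12(u - 4)(u + 2)(u + 3) = 0 at u ∈ {-3, -2, 4}; ∂psi/∂v = 6v(v + 3) = 0 at v ∈ {-3, 0}.
The Hessian is diagonal: diag(psi_uu, psi_vv). Second derivatives: psi_uu(-3)=-84, psi_uu(-2)=72, psi_uu(4)=-504; psi_vv(-3)=-18, psi_vv(0)=18.
Local maxima occur where both diagonal entries negative: (-3, -3), (4, -3). Count: 2.

2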